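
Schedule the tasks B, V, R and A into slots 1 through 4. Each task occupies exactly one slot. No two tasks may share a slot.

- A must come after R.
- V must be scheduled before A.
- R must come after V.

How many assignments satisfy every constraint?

Enumerating: R=2; B=4; V=1; A=3 | B in 3; A in 4; V in 1; R in 2 | V=1; B=2; A=4; R=3 | R=3, B=1, A=4, V=2.

4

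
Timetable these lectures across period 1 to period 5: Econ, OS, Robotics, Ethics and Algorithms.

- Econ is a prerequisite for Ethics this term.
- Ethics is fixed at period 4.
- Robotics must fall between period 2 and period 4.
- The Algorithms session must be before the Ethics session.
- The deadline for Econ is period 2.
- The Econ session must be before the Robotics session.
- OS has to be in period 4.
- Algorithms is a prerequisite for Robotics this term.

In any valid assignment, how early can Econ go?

period 1

Econ's own window allows nothing later than period 2.
Econ at period 1 is achievable: OS -> period 4; Econ -> period 1; Robotics -> period 2; Algorithms -> period 1; Ethics -> period 4.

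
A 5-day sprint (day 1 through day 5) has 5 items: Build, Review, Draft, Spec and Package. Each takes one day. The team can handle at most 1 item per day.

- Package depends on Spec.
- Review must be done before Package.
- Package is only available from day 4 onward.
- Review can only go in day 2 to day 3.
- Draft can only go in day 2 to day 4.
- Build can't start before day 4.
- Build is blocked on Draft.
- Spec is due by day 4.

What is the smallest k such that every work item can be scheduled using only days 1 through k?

The precedence chain requires at least 2 distinct days.
With at most 1 per day and 5 work items, at least 5 days are needed.
Build can't be placed before day 4, so the schedule must run through at least day 4.
5 works (last occupied day: day 5): for example Review -> day 2, Package -> day 4, Spec -> day 1, Draft -> day 3, Build -> day 5.

5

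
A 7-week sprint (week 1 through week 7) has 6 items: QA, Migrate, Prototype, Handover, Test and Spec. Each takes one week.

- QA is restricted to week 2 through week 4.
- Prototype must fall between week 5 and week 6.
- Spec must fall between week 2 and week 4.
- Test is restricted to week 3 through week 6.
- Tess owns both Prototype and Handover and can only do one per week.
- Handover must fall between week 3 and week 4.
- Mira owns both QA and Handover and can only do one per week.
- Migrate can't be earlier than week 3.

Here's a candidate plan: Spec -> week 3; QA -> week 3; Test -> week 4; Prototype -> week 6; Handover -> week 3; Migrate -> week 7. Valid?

Invalid. Mira owns both QA and Handover and can only do one per week.

Handover must fall between week 3 and week 4 — holds.
Mira owns both QA and Handover and can only do one per week — violated.
Test is restricted to week 3 through week 6 — holds.
QA is restricted to week 2 through week 4 — holds.
Spec must fall between week 2 and week 4 — holds.
Tess owns both Prototype and Handover and can only do one per week — holds.
Migrate can't be earlier than week 3 — holds.
Prototype must fall between week 5 and week 6 — holds.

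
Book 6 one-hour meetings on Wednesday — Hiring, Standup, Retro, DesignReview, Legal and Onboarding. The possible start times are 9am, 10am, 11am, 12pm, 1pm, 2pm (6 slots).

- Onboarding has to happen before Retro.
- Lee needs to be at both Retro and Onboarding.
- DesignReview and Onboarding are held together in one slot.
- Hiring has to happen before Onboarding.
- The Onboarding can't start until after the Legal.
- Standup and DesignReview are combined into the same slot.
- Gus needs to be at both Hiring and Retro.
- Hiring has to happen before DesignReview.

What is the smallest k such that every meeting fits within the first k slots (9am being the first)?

3

The precedence chain requires at least 3 distinct slots.
3 works (last occupied slot: 11am): for example Legal -> 9am, DesignReview -> 10am, Retro -> 11am, Standup -> 10am, Hiring -> 9am, Onboarding -> 10am.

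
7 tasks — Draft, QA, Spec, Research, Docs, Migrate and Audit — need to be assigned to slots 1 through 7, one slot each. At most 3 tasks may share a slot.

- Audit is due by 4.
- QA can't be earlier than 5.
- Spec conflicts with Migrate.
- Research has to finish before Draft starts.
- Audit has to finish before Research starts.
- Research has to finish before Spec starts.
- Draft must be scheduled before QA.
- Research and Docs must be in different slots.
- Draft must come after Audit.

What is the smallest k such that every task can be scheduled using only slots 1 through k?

5 slots

The precedence chain requires at least 4 distinct slots.
With at most 3 per slot and 7 tasks, at least 3 slots are needed.
QA can't be placed before 5, so the schedule must run through at least slot 5.
5 works (last occupied slot: 5): for example Spec -> 3, Draft -> 3, Docs -> 1, Migrate -> 1, QA -> 5, Research -> 2, Audit -> 1.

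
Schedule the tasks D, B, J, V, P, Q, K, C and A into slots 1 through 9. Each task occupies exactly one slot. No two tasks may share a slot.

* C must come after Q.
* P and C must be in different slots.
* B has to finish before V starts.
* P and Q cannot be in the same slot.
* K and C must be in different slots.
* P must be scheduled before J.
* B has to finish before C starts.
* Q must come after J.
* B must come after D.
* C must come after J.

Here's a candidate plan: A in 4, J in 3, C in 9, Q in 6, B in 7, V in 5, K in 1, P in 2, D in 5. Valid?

Invalid. No two tasks may share a slot.

B must come after D — holds.
K and C must be in different slots — holds.
B has to finish before C starts — holds.
P and C must be in different slots — holds.
C must come after Q — holds.
P and Q cannot be in the same slot — holds.
Q must come after J — holds.
No two tasks may share a slot — violated.
C must come after J — holds.
B has to finish before V starts — violated.
P must be scheduled before J — holds.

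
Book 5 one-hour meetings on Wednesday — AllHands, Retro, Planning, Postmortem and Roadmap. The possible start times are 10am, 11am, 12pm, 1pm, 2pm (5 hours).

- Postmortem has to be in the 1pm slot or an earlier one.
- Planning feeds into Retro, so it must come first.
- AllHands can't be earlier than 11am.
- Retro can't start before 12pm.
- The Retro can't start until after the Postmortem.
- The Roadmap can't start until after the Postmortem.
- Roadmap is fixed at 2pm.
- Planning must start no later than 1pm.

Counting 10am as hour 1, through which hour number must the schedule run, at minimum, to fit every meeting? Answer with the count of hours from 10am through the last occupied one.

The precedence chain requires at least 2 distinct hours.
Roadmap can't be placed before 2pm — that is hour 5 counting from 10am — so the schedule must run through at least 5 hours.
5 works (last occupied hour: 2pm): for example Retro=12pm; Planning=10am; AllHands=11am; Roadmap=2pm; Postmortem=10am.

5 hours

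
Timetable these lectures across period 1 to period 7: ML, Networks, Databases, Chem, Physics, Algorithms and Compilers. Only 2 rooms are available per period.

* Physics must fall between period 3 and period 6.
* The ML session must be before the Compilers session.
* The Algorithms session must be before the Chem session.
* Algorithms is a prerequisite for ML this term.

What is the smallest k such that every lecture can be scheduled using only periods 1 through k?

4

The precedence chain requires at least 3 distinct periods.
With at most 2 per period and 7 lectures, at least 4 periods are needed.
4 works (last occupied period: period 4): for example Chem=period 2, Databases=period 4, Networks=period 1, Algorithms=period 1, ML=period 2, Compilers=period 3, Physics=period 3.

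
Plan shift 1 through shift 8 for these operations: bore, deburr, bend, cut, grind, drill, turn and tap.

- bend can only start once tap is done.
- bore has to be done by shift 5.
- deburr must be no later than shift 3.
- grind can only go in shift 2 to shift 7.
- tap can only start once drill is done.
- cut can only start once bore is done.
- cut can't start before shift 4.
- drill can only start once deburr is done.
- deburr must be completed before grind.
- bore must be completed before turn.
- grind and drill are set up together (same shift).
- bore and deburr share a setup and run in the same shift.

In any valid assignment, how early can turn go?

shift 2

Precedence pushes turn to at least shift 2.
turn at shift 2 is achievable: deburr in shift 1, tap in shift 3, grind in shift 2, cut in shift 4, turn in shift 2, bore in shift 1, bend in shift 4, drill in shift 2.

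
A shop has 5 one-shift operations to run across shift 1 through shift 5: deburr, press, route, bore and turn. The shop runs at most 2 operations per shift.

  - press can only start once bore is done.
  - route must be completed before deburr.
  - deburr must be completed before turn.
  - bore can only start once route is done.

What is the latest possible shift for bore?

shift 4

Precedence pushes bore to at least shift 2; downstream work caps bore at shift 4.
bore at shift 4 is achievable: turn=shift 3; press=shift 5; route=shift 1; deburr=shift 2; bore=shift 4.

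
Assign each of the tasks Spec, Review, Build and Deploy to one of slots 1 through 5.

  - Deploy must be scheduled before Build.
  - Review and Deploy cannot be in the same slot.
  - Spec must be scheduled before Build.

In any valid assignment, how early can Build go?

Precedence pushes Build to at least 2.
Build at 2 is achievable: Build in 2, Deploy in 1, Review in 2, Spec in 1.

2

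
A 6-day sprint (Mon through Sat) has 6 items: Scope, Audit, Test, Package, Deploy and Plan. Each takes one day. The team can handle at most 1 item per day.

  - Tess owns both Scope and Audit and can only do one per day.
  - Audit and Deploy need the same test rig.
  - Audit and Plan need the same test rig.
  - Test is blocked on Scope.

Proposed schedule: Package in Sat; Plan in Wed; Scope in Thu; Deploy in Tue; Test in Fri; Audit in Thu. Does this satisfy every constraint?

The team can handle at most 1 item per day — violated.
Test is blocked on Scope — holds.
Audit and Plan need the same test rig — holds.
Tess owns both Scope and Audit and can only do one per day — violated.
Audit and Deploy need the same test rig — holds.

No — it violates: Tess owns both Scope and Audit and can only do one per day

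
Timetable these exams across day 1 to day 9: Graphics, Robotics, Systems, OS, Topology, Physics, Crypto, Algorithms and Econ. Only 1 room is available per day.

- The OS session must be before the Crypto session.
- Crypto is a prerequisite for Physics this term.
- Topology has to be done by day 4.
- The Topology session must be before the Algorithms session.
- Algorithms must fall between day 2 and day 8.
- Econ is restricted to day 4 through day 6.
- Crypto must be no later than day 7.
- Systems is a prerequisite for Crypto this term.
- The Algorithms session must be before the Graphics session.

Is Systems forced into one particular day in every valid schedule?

No

Systems can be day 1 (e.g. Robotics=day 9; Econ=day 4; Topology=day 2; Systems=day 1; Physics=day 8; OS=day 3; Crypto=day 5; Graphics=day 7; Algorithms=day 6) or day 2 (e.g. Systems=day 2, Crypto=day 5, OS=day 3, Algorithms=day 6, Robotics=day 9, Graphics=day 7, Topology=day 1, Econ=day 4, Physics=day 8).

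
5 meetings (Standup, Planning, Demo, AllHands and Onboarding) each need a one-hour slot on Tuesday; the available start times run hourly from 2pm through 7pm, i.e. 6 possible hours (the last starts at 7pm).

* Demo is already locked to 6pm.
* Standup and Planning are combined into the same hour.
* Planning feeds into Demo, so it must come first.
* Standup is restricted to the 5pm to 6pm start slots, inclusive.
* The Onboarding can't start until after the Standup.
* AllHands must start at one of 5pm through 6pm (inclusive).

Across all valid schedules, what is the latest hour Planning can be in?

5pm

Planning must be in the same hour as Standup, which can't be before 5pm, so Planning is at least 5pm; downstream work caps Planning at 5pm.
Planning at 5pm is achievable: Planning in 5pm, AllHands in 5pm, Standup in 5pm, Demo in 6pm, Onboarding in 6pm.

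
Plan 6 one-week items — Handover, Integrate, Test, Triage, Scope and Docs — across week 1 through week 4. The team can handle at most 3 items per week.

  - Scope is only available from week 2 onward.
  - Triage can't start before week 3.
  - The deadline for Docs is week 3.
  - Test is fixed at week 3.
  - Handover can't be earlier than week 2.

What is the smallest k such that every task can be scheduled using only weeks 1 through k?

With at most 3 per week and 6 tasks, at least 2 weeks are needed.
Test can't be placed before week 3, so the schedule must run through at least week 3.
3 works (last occupied week: week 3): for example Scope -> week 2; Triage -> week 3; Integrate -> week 1; Docs -> week 1; Test -> week 3; Handover -> week 2.

3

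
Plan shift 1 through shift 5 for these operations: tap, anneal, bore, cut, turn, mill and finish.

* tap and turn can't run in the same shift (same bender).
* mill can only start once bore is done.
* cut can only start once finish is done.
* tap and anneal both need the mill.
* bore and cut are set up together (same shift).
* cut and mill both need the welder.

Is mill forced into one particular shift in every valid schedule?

No

mill can be shift 3 (e.g. tap in shift 1, turn in shift 2, anneal in shift 2, finish in shift 1, mill in shift 3, bore in shift 2, cut in shift 2) or shift 4 (e.g. anneal -> shift 2, bore -> shift 2, tap -> shift 1, finish -> shift 1, cut -> shift 2, turn -> shift 2, mill -> shift 4).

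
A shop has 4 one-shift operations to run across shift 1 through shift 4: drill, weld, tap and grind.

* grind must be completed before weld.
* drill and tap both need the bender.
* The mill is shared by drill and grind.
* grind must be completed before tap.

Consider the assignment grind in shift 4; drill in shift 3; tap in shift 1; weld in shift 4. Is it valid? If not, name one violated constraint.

No. grind must be completed before tap is not satisfied.

grind must be completed before tap — violated.
The mill is shared by drill and grind — holds.
grind must be completed before weld — violated.
drill and tap both need the bender — holds.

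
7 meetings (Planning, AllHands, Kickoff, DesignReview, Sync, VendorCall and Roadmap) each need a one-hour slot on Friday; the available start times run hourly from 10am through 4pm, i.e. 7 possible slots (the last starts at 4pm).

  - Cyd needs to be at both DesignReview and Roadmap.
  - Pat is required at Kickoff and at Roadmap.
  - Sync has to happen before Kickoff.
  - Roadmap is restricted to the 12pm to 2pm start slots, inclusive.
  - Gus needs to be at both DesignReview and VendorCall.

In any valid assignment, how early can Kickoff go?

Precedence pushes Kickoff to at least 11am.
Kickoff at 11am is achievable: DesignReview in 10am; Kickoff in 11am; Planning in 10am; Roadmap in 12pm; VendorCall in 11am; AllHands in 10am; Sync in 10am.

11am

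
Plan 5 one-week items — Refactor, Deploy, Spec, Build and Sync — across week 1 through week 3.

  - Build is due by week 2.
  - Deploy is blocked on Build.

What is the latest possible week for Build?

Build's own window allows nothing later than week 2.
Build at week 2 is achievable: Spec -> week 1; Sync -> week 1; Build -> week 2; Deploy -> week 3; Refactor -> week 1.

week 2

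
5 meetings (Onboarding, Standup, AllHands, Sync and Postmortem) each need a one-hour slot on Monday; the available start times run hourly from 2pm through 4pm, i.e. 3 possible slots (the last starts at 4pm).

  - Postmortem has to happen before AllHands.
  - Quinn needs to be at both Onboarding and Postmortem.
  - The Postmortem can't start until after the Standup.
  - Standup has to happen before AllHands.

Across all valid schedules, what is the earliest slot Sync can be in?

Sync at 2pm is achievable: AllHands=4pm; Standup=2pm; Postmortem=3pm; Sync=2pm; Onboarding=2pm.

2pm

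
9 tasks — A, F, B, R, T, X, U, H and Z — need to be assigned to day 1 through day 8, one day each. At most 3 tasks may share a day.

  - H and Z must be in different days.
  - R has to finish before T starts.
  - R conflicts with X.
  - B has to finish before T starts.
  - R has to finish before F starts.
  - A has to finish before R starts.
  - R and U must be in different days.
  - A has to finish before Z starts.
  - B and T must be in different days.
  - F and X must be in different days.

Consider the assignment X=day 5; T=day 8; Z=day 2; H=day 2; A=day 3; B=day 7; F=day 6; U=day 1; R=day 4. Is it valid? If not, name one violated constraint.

No. H and Z must be in different days is not satisfied.

F and X must be in different days — holds.
R has to finish before T starts — holds.
B has to finish before T starts — holds.
R has to finish before F starts — holds.
R conflicts with X — holds.
H and Z must be in different days — violated.
A has to finish before R starts — holds.
B and T must be in different days — holds.
R and U must be in different days — holds.
At most 3 tasks may share a day — holds.
A has to finish before Z starts — violated.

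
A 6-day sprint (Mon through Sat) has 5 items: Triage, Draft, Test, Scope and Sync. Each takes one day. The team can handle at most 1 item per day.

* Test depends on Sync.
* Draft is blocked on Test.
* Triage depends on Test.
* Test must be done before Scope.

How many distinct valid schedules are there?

36

Splitting on Triage: it can be Wed (6), Thu (10), Fri (10), Sat (10). Listing each branch's schedules as (Draft, Test, Scope, Sync):
Triage=Wed: (Thu,Tue,Fri,Mon) (Thu,Tue,Sat,Mon) (Fri,Tue,Thu,Mon) (Fri,Tue,Sat,Mon) (Sat,Tue,Thu,Mon) (Sat,Tue,Fri,Mon) — 6.
Triage=Thu: (Wed,Tue,Fri,Mon) (Wed,Tue,Sat,Mon) (Fri,Tue,Wed,Mon) (Fri,Tue,Sat,Mon) (Fri,Wed,Sat,Mon) (Fri,Wed,Sat,Tue) (Sat,Tue,Wed,Mon) (Sat,Tue,Fri,Mon) (Sat,Wed,Fri,Mon) (Sat,Wed,Fri,Tue) — 10.
Triage=Fri: (Wed,Tue,Thu,Mon) (Wed,Tue,Sat,Mon) (Thu,Tue,Wed,Mon) (Thu,Tue,Sat,Mon) (Thu,Wed,Sat,Mon) (Thu,Wed,Sat,Tue) (Sat,Tue,Wed,Mon) (Sat,Tue,Thu,Mon) (Sat,Wed,Thu,Mon) (Sat,Wed,Thu,Tue) — 10.
Triage=Sat: (Wed,Tue,Thu,Mon) (Wed,Tue,Fri,Mon) (Thu,Tue,Wed,Mon) (Thu,Tue,Fri,Mon) (Thu,Wed,Fri,Mon) (Thu,Wed,Fri,Tue) (Fri,Tue,Wed,Mon) (Fri,Tue,Thu,Mon) (Fri,Wed,Thu,Mon) (Fri,Wed,Thu,Tue) — 10.
Summing: 6 + 10 + 10 + 10 = 36.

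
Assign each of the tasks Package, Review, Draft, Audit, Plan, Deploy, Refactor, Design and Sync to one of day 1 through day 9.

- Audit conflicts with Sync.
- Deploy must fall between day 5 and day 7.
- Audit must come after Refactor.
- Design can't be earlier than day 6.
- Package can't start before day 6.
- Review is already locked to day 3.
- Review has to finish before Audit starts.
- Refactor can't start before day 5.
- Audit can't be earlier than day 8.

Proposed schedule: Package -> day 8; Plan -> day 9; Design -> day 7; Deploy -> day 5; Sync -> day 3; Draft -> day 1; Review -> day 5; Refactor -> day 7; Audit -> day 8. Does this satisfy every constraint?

Invalid. Review is already locked to day 3.

Deploy must fall between day 5 and day 7 — holds.
Review is already locked to day 3 — violated.
Design can't be earlier than day 6 — holds.
Audit must come after Refactor — holds.
Audit conflicts with Sync — holds.
Refactor can't start before day 5 — holds.
Package can't start before day 6 — holds.
Review has to finish before Audit starts — holds.
Audit can't be earlier than day 8 — holds.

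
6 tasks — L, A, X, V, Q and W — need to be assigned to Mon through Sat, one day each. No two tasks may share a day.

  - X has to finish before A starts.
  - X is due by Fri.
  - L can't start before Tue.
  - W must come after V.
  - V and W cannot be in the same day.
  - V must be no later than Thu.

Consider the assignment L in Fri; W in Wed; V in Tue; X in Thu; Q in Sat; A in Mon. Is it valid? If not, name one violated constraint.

No — it violates: X has to finish before A starts

L can't start before Tue — holds.
W must come after V — holds.
X is due by Fri — holds.
No two tasks may share a day — holds.
V and W cannot be in the same day — holds.
V must be no later than Thu — holds.
X has to finish before A starts — violated.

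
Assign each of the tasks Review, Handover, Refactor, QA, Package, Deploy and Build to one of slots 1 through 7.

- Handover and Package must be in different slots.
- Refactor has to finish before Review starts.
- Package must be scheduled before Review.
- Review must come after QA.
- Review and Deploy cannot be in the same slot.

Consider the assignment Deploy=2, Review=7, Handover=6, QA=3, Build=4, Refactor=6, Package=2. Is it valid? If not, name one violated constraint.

Review must come after QA — holds.
Package must be scheduled before Review — holds.
Review and Deploy cannot be in the same slot — holds.
Handover and Package must be in different slots — holds.
Refactor has to finish before Review starts — holds.

Yes, all constraints hold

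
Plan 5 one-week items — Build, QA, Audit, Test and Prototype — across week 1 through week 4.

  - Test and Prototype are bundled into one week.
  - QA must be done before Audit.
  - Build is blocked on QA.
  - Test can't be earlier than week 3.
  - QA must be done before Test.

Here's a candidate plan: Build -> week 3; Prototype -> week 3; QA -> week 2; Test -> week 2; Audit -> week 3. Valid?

QA must be done before Test — violated.
QA must be done before Audit — holds.
Test and Prototype are bundled into one week — violated.
Build is blocked on QA — holds.
Test can't be earlier than week 3 — violated.

No. Test can't be earlier than week 3 is not satisfied.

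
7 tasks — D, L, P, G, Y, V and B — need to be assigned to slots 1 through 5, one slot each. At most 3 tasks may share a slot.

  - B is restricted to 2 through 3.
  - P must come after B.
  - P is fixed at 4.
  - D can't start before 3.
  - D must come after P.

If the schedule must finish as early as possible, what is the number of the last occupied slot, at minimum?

5

The precedence chain requires at least 3 distinct slots.
With at most 3 per slot and 7 tasks, at least 3 slots are needed.
Propagating the time windows through the other constraints, D can't land before 5, so the schedule must run through at least slot 5.
5 works (last occupied slot: 5): for example P -> 4; L -> 1; D -> 5; V -> 2; B -> 2; G -> 1; Y -> 1.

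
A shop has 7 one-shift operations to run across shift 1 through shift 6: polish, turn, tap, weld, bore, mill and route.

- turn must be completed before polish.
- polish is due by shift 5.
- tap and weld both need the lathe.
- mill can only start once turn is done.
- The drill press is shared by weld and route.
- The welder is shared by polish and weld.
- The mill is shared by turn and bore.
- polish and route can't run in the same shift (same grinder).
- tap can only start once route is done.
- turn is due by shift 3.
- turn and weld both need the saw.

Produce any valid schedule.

tap -> shift 2, weld -> shift 3, mill -> shift 2, polish -> shift 2, route -> shift 1, turn -> shift 1, bore -> shift 2

Checking: turn(shift 1) before mill(shift 2); route(shift 1) before tap(shift 2); turn(shift 1) before polish(shift 2); weld(shift 3) != route(shift 1); turn(shift 1) != bore(shift 2); tap(shift 2) != weld(shift 3); polish(shift 2) != route(shift 1); polish(shift 2) != weld(shift 3); turn(shift 1) != weld(shift 3); polish=shift 2 in [shift 1,shift 5]; turn=shift 1 in [shift 1,shift 3].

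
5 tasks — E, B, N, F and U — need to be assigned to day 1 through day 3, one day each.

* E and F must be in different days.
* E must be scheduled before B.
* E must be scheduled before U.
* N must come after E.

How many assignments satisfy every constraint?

18

Splitting on E: it can be day 1 (16), day 2 (2). Listing each branch's schedules as (B, N, F, U) by day number:
E=day 1: (2,2,2,2) (2,2,2,3) (2,2,3,2) (2,2,3,3) (2,3,2,2) (2,3,2,3) (2,3,3,2) (2,3,3,3) (3,2,2,2) (3,2,2,3) (3,2,3,2) (3,2,3,3) (3,3,2,2) (3,3,2,3) (3,3,3,2) (3,3,3,3) — 16.
E=day 2: (3,3,1,3) (3,3,3,3) — 2.
Summing: 16 + 2 = 18.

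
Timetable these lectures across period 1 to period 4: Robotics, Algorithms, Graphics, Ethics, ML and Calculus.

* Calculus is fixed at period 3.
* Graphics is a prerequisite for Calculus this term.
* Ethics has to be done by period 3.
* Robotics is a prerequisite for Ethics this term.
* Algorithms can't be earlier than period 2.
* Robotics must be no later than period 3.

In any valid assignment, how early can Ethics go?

period 2

Precedence pushes Ethics to at least period 2; Ethics's own window allows nothing later than period 3.
Ethics at period 2 is achievable: Ethics=period 2; ML=period 1; Calculus=period 3; Graphics=period 1; Algorithms=period 2; Robotics=period 1.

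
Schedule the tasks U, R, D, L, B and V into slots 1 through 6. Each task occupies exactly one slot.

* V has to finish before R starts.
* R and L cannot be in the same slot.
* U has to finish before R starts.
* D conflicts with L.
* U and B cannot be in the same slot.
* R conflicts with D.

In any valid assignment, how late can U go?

Downstream work caps U at 5.
U at 5 is achievable: R=6, V=1, L=2, B=1, D=1, U=5.

5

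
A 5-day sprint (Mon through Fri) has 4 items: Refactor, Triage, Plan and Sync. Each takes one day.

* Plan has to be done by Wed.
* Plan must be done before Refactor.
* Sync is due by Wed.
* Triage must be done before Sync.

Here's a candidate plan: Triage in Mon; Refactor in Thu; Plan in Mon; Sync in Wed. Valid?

Plan must be done before Refactor — holds.
Plan has to be done by Wed — holds.
Sync is due by Wed — holds.
Triage must be done before Sync — holds.

Valid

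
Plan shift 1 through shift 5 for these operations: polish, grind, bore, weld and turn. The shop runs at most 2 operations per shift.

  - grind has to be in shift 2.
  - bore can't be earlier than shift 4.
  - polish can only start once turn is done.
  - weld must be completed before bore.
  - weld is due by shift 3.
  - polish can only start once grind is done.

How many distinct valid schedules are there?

48

Splitting on polish: it can be shift 3 (10), shift 4 (16), shift 5 (22). Listing each branch's schedules as (grind, bore, weld, turn) by shift number:
polish=shift 3: (2,4,1,1) (2,4,1,2) (2,4,2,1) (2,4,3,1) (2,4,3,2) (2,5,1,1) (2,5,1,2) (2,5,2,1) (2,5,3,1) (2,5,3,2) — 10.
polish=shift 4: (2,4,1,1) (2,4,1,2) (2,4,1,3) (2,4,2,1) (2,4,2,3) (2,4,3,1) (2,4,3,2) (2,4,3,3) (2,5,1,1) (2,5,1,2) (2,5,1,3) (2,5,2,1) (2,5,2,3) (2,5,3,1) (2,5,3,2) (2,5,3,3) — 16.
polish=shift 5: (2,4,1,1) (2,4,1,2) (2,4,1,3) (2,4,1,4) (2,4,2,1) (2,4,2,3) (2,4,2,4) (2,4,3,1) (2,4,3,2) (2,4,3,3) (2,4,3,4) (2,5,1,1) (2,5,1,2) (2,5,1,3) (2,5,1,4) (2,5,2,1) (2,5,2,3) (2,5,2,4) (2,5,3,1) (2,5,3,2) (2,5,3,3) (2,5,3,4) — 22.
Summing: 10 + 16 + 22 = 48.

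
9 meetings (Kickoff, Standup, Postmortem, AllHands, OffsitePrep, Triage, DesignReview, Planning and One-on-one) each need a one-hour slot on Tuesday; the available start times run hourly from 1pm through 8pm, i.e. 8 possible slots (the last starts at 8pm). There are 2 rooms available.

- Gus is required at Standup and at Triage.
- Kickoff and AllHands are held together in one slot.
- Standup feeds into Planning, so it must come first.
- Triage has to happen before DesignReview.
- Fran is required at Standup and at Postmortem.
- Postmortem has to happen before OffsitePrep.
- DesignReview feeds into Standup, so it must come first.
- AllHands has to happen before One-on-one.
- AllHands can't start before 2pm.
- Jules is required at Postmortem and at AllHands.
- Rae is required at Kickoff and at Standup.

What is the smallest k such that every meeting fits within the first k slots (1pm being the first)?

5 slots

The precedence chain requires at least 4 distinct slots.
With at most 2 per slot and 9 meetings, at least 5 slots are needed.
5 works (last occupied slot: 5pm): for example One-on-one -> 4pm, DesignReview -> 3pm, Triage -> 1pm, Standup -> 4pm, Planning -> 5pm, Postmortem -> 1pm, Kickoff -> 2pm, OffsitePrep -> 3pm, AllHands -> 2pm.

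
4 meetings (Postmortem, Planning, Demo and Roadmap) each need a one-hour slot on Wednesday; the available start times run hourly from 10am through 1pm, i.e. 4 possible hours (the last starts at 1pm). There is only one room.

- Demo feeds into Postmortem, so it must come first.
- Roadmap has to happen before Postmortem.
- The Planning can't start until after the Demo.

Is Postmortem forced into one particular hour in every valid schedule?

Postmortem can be 12pm (e.g. Postmortem in 12pm, Planning in 1pm, Roadmap in 11am, Demo in 10am) or 1pm (e.g. Roadmap in 12pm; Postmortem in 1pm; Planning in 11am; Demo in 10am).

No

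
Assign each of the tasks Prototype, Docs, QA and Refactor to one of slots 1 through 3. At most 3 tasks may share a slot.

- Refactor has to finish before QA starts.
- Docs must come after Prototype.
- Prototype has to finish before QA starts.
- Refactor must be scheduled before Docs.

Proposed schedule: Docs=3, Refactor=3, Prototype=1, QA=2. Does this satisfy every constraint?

No. Refactor has to finish before QA starts is not satisfied.

Prototype has to finish before QA starts — holds.
At most 3 tasks may share a slot — holds.
Refactor must be scheduled before Docs — violated.
Refactor has to finish before QA starts — violated.
Docs must come after Prototype — holds.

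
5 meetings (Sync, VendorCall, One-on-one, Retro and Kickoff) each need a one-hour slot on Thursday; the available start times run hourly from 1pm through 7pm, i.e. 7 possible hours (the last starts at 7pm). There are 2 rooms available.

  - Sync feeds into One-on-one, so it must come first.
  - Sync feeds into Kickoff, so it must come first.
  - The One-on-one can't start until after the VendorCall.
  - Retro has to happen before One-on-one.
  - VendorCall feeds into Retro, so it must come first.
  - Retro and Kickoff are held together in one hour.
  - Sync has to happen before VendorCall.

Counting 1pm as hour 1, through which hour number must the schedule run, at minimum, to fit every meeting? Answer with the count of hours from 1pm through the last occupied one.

4

The precedence chain requires at least 4 distinct hours.
With at most 2 per hour and 5 meetings, at least 3 hours are needed.
4 works (last occupied hour: 4pm): for example Sync in 1pm, VendorCall in 2pm, One-on-one in 4pm, Retro in 3pm, Kickoff in 3pm.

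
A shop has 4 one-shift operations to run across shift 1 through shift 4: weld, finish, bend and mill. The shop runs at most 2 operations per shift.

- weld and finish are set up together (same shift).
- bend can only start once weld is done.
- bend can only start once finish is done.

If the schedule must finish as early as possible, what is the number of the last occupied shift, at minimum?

The precedence chain requires at least 2 distinct shifts.
With at most 2 per shift and 4 operations, at least 2 shifts are needed.
2 works (last occupied shift: shift 2): for example bend=shift 2; weld=shift 1; finish=shift 1; mill=shift 2.

shift 2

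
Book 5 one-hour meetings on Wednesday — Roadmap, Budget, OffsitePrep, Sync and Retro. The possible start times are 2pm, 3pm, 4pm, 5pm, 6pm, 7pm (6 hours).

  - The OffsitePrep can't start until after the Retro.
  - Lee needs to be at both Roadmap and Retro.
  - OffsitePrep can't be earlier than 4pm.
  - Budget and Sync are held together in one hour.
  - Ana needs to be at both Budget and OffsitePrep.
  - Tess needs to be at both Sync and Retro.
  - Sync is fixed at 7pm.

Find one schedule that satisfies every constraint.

Budget -> 7pm; OffsitePrep -> 4pm; Roadmap -> 3pm; Retro -> 2pm; Sync -> 7pm

Checking: Retro(2pm) before OffsitePrep(4pm); Budget(7pm) != OffsitePrep(4pm); Roadmap(3pm) != Retro(2pm); Sync(7pm) != Retro(2pm); Budget = Sync = 7pm; OffsitePrep=4pm in [4pm,7pm]; Sync=7pm in [7pm,7pm].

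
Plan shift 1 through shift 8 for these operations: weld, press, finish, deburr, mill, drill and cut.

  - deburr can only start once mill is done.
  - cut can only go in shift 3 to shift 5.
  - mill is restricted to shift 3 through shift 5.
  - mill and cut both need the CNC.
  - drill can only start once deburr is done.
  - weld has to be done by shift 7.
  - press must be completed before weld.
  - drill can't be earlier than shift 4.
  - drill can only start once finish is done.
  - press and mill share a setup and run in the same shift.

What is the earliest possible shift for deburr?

Precedence pushes deburr to at least shift 4; downstream work caps deburr at shift 7.
deburr at shift 4 is achievable: finish=shift 1, mill=shift 3, cut=shift 4, deburr=shift 4, press=shift 3, drill=shift 5, weld=shift 4.

shift 4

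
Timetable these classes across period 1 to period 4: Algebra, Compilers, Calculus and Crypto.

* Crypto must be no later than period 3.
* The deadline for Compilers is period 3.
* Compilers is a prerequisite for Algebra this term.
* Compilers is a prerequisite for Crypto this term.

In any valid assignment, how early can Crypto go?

Precedence pushes Crypto to at least period 2; Crypto's own window allows nothing later than period 3.
Crypto at period 2 is achievable: Calculus in period 1; Crypto in period 2; Compilers in period 1; Algebra in period 2.

period 2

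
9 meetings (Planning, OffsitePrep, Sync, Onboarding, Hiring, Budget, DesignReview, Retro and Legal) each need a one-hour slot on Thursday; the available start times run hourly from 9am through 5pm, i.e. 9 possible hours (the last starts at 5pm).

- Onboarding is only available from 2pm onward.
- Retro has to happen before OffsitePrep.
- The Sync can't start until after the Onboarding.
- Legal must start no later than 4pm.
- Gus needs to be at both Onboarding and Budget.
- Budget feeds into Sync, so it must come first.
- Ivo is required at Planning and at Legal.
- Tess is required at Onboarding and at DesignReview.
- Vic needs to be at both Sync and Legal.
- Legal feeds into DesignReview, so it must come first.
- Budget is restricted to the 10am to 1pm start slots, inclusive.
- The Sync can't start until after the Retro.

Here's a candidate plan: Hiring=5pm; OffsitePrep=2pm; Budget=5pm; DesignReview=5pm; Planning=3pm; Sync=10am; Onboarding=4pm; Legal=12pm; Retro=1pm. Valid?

No — it violates: Budget feeds into Sync, so it must come first

Budget feeds into Sync, so it must come first — violated.
The Sync can't start until after the Onboarding — violated.
Gus needs to be at both Onboarding and Budget — holds.
Onboarding is only available from 2pm onward — holds.
Tess is required at Onboarding and at DesignReview — holds.
The Sync can't start until after the Retro — violated.
Ivo is required at Planning and at Legal — holds.
Retro has to happen before OffsitePrep — holds.
Legal must start no later than 4pm — holds.
Legal feeds into DesignReview, so it must come first — holds.
Vic needs to be at both Sync and Legal — holds.
Budget is restricted to the 10am to 1pm start slots, inclusive — violated.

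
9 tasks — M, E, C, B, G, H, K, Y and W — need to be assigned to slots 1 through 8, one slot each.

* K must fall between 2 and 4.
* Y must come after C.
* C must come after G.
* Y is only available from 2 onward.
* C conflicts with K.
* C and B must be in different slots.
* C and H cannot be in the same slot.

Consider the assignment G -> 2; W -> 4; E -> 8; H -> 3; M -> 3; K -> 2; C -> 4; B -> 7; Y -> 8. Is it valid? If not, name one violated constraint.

C must come after G — holds.
Y is only available from 2 onward — holds.
C and H cannot be in the same slot — holds.
C conflicts with K — holds.
K must fall between 2 and 4 — holds.
Y must come after C — holds.
C and B must be in different slots — holds.

Yes, all constraints hold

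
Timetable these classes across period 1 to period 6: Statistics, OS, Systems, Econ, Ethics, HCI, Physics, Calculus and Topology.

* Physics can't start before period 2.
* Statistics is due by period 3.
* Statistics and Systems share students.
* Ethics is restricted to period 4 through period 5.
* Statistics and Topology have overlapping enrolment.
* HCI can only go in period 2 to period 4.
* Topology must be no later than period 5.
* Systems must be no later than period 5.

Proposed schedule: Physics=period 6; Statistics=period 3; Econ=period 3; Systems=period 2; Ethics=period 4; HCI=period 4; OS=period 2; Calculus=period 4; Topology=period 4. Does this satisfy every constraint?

Topology must be no later than period 5 — holds.
Statistics is due by period 3 — holds.
Physics can't start before period 2 — holds.
HCI can only go in period 2 to period 4 — holds.
Systems must be no later than period 5 — holds.
Ethics is restricted to period 4 through period 5 — holds.
Statistics and Systems share students — holds.
Statistics and Topology have overlapping enrolment — holds.

Yes, all constraints hold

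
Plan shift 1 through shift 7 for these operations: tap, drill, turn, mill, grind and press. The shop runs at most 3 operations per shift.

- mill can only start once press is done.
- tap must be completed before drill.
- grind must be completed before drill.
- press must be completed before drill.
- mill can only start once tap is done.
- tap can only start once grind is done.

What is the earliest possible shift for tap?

shift 2

Precedence pushes tap to at least shift 2; downstream work caps tap at shift 6.
tap at shift 2 is achievable: mill=shift 3; grind=shift 1; turn=shift 1; press=shift 1; drill=shift 3; tap=shift 2.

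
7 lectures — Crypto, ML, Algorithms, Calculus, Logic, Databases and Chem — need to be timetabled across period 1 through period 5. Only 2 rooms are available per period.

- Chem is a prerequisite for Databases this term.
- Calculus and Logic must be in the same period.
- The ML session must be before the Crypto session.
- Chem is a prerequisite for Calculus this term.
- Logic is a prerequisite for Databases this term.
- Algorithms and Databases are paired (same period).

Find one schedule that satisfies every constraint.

Logic in period 2, Chem in period 1, Calculus in period 2, Algorithms in period 3, Crypto in period 4, Databases in period 3, ML in period 1

Checking: Chem(period 1) before Databases(period 3); Logic(period 2) before Databases(period 3); Chem(period 1) before Calculus(period 2); ML(period 1) before Crypto(period 4); Calculus = Logic = period 2; Algorithms = Databases = period 3; max 2 per period (cap 2).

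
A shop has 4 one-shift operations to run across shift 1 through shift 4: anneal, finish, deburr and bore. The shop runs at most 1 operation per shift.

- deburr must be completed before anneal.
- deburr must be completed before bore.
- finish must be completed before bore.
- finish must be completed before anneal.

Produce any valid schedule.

anneal in shift 3, finish in shift 1, bore in shift 4, deburr in shift 2

Checking: deburr(shift 2) before bore(shift 4); finish(shift 1) before bore(shift 4); finish(shift 1) before anneal(shift 3); deburr(shift 2) before anneal(shift 3); max 1 per shift (cap 1).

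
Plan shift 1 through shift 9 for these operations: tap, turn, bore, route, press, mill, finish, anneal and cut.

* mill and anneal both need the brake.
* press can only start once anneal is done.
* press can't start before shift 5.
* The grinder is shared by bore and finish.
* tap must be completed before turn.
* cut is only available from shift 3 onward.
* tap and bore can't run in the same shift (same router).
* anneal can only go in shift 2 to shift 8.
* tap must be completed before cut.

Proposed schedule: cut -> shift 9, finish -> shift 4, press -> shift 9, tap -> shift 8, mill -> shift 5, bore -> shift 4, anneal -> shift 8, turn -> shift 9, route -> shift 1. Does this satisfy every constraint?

cut is only available from shift 3 onward — holds.
tap must be completed before cut — holds.
mill and anneal both need the brake — holds.
The grinder is shared by bore and finish — violated.
press can't start before shift 5 — holds.
anneal can only go in shift 2 to shift 8 — holds.
press can only start once anneal is done — holds.
tap and bore can't run in the same shift (same router) — holds.
tap must be completed before turn — holds.

No. The grinder is shared by bore and finish is not satisfied.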